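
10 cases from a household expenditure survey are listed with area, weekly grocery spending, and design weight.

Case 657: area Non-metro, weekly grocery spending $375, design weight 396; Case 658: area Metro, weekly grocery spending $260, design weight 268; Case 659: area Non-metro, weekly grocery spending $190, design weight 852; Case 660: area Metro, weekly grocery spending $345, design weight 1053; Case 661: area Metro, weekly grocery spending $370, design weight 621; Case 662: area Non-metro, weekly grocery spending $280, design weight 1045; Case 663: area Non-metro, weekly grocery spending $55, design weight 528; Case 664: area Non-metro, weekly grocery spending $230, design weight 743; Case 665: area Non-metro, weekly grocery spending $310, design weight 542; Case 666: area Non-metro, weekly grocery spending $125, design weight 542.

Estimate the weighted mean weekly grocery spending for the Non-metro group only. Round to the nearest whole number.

223

Non-metro rows: 657, 659, 662, 663, 664, 665, 666
Weighted sum = 375×396 + 190×852 + 280×1045 + 55×528 + 230×743 + 310×542 + 125×542
  = 1038680
Sum of weights = 396 + 852 + 1045 + 528 + 743 + 542 + 542 = 4648
Weighted mean = 1038680 / 4648 = 223.46816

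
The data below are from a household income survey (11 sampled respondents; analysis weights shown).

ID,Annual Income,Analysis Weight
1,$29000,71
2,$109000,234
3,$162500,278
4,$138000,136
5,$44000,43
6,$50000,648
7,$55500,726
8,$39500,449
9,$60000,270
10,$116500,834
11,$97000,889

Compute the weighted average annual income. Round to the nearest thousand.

84000

Weighted sum = 383422500
Sum of weights = 71 + 234 + 278 + 136 + 43 + 648 + 726 + 449 + 270 + 834 + 889 = 4578
Weighted mean = 383422500 / 4578 = 83753.277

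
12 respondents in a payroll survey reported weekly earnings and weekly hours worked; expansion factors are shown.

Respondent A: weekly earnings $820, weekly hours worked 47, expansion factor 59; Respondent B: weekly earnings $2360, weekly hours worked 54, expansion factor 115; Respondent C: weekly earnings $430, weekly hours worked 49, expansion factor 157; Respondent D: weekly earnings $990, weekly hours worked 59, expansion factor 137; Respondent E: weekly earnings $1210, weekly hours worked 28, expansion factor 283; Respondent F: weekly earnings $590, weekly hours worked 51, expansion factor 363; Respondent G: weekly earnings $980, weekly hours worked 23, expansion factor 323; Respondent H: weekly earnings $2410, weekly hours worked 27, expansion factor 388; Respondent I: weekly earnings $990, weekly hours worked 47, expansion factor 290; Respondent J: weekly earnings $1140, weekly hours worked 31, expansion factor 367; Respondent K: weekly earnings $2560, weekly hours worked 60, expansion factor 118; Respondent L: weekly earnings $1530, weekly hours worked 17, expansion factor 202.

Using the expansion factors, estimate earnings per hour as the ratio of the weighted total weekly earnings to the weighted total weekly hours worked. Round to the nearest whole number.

Σ wᵢ·y = 820×59 + 2360×115 + 430×157 + 990×137 + 1210×283 + 590×363 + 980×323 + 2410×388 + 990×290 + 1140×367 + 2560×118 + 1530×202
  = 48380 + 271400 + 67510 + 135630 + 342430 + 214170 + 316540 + 935080 + 287100 + 418380 + 302080 + 309060 = 3647760
Σ wᵢ·x = 47×59 + 54×115 + 49×157 + 59×137 + 28×283 + 51×363 + 23×323 + 27×388 + 47×290 + 31×367 + 60×118 + 17×202
  = 2773 + 6210 + 7693 + 8083 + 7924 + 18513 + 7429 + 10476 + 13630 + 11377 + 7080 + 3434 = 104622
Ratio = 3647760 / 104622 = 34.866089

35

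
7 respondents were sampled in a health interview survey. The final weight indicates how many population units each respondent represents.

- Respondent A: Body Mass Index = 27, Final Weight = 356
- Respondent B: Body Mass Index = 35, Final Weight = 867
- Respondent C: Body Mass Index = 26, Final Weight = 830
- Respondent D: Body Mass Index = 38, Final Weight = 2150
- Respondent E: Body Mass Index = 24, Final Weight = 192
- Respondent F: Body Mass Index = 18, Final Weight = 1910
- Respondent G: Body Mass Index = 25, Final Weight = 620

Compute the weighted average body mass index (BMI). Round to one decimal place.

28.6

Weighted sum = 27×356 + 35×867 + 26×830 + 38×2150 + 24×192 + 18×1910 + 25×620
  = 197725
Sum of weights = 356 + 867 + 830 + 2150 + 192 + 1910 + 620 = 6925
Weighted mean = 197725 / 6925 = 28.552347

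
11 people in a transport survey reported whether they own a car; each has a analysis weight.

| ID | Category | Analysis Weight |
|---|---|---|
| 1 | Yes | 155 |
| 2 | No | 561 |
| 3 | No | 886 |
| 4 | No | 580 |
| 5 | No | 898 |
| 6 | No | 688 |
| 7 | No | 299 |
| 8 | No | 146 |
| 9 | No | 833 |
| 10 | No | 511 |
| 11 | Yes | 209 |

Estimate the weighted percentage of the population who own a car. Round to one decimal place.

Sum of weights for 'Yes' = 155 + 209 = 364
Total weight = 155 + 561 + 886 + 580 + 898 + 688 + 299 + 146 + 833 + 511 + 209 = 5766
Weighted proportion = 364 / 5766 = 0.063128685 → 6.3128685%

6.3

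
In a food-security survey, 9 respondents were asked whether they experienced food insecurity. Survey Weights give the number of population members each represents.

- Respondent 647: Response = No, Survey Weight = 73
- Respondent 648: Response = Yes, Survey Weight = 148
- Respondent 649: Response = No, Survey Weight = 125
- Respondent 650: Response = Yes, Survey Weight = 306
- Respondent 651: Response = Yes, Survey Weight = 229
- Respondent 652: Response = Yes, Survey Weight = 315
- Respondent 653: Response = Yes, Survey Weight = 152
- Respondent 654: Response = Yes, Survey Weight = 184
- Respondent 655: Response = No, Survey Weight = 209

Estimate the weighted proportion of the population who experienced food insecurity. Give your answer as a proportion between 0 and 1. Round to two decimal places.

Sum of weights for 'Yes' = 148 + 306 + 229 + 315 + 152 + 184 = 1334
Total weight = 1741
Weighted proportion = 1334 / 1741 = 0.76622631

0.77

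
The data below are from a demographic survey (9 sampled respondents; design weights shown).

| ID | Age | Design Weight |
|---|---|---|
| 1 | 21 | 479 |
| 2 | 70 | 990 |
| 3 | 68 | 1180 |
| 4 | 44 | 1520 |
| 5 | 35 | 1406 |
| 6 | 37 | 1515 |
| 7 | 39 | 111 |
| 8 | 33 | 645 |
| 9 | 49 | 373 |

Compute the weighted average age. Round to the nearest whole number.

46

Weighted sum = 21×479 + 70×990 + 68×1180 + 44×1520 + 35×1406 + 37×1515 + 39×111 + 33×645 + 49×373
  = 10059 + 69300 + 80240 + 66880 + 49210 + 56055 + 4329 + 21285 + 18277 = 375635
Sum of weights = 8219
Weighted mean = 375635 / 8219 = 45.703249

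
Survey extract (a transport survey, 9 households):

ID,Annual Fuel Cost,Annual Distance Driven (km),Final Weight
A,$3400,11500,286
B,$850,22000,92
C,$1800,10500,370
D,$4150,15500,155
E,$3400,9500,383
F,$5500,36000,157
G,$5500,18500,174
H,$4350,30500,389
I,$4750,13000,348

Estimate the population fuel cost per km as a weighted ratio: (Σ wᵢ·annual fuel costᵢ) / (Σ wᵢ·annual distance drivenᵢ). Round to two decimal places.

Σ wᵢ·y = 3400×286 + 850×92 + 1800×370 + 4150×155 + 3400×383 + 5500×157 + 5500×174 + 4350×389 + 4750×348
  = 972400 + 78200 + 666000 + 643250 + 1302200 + 863500 + 957000 + 1692150 + 1653000 = 8827700
Σ wᵢ·x = 11500×286 + 22000×92 + 10500×370 + 15500×155 + 9500×383 + 36000×157 + 18500×174 + 30500×389 + 13000×348
  = 3289000 + 2024000 + 3885000 + 2402500 + 3638500 + 5652000 + 3219000 + 11864500 + 4524000 = 40498500
Ratio = 8827700 / 40498500 = 0.21797597

0.22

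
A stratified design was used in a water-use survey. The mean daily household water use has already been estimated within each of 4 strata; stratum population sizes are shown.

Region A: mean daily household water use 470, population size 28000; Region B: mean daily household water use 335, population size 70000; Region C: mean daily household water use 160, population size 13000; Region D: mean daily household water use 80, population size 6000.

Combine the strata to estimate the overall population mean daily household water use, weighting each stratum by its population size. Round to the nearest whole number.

335

Σ Nₕ·x̄ₕ = 470×28000 + 335×70000 + 160×13000 + 80×6000
  = 13160000 + 23450000 + 2080000 + 480000 = 39170000
Σ Nₕ = 28000 + 70000 + 13000 + 6000 = 117000
Overall mean = 39170000 / 117000 = 334.78632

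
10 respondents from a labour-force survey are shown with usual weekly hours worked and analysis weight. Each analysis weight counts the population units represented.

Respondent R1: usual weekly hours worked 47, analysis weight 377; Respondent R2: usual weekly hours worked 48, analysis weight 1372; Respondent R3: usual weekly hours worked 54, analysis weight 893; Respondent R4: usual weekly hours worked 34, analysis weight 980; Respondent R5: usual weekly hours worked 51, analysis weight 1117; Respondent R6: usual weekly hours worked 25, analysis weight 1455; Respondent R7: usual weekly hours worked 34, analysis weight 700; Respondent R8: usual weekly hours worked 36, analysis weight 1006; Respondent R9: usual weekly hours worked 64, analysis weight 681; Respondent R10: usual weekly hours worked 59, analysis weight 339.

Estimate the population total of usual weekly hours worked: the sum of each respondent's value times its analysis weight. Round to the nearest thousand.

382000

Weighted total = 47×377 + 48×1372 + 54×893 + 34×980 + 51×1117 + 25×1455 + 34×700 + 36×1006 + 64×681 + 59×339
  = 17719 + 65856 + 48222 + 33320 + 56967 + 36375 + 23800 + 36216 + 43584 + 20001 = 382060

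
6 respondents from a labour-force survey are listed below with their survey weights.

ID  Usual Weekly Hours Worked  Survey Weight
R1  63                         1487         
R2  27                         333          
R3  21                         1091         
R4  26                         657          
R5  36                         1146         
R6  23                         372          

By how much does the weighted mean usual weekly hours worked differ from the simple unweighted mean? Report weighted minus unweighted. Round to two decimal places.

Unweighted sum = 63 + 27 + 21 + 26 + 36 + 23 = 196
Unweighted mean = 196 / 6 = 32.666667
Weighted sum = 63×1487 + 27×333 + 21×1091 + 26×657 + 36×1146 + 23×372
  = 93681 + 8991 + 22911 + 17082 + 41256 + 8556 = 192477
Sum of weights = 1487 + 333 + 1091 + 657 + 1146 + 372 = 5086
Weighted mean = 192477 / 5086 = 37.844475
Difference (weighted minus unweighted) = 5.1778084

5.18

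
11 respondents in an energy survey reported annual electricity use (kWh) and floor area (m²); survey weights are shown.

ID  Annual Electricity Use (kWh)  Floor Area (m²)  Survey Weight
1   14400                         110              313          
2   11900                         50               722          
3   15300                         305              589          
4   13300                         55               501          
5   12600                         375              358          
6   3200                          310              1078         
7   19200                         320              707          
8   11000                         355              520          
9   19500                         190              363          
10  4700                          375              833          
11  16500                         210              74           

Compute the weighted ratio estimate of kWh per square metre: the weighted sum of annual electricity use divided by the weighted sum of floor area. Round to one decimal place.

43.9

Σ wᵢ·y = 14400×313 + 11900×722 + 15300×589 + 13300×501 + 12600×358 + 3200×1078 + 19200×707 + 11000×520 + 19500×363 + 4700×833 + 16500×74
  = 4507200 + 8591800 + 9011700 + 6663300 + 4510800 + 3449600 + 13574400 + 5720000 + 7078500 + 3915100 + 1221000 = 68243400
Σ wᵢ·x = 1553885
Ratio = 68243400 / 1553885 = 43.917922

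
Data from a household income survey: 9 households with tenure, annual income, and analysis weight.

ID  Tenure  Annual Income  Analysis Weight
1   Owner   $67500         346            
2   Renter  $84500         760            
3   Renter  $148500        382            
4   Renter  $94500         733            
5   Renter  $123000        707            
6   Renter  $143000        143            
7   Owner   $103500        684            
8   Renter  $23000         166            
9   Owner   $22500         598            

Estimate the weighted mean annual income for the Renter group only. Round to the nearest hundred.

104300

Renter rows: 2, 3, 4, 5, 6, 8
Weighted sum = 84500×760 + 148500×382 + 94500×733 + 123000×707 + 143000×143 + 23000×166
  = 64220000 + 56727000 + 69268500 + 86961000 + 20449000 + 3818000 = 301443500
Sum of weights = 760 + 382 + 733 + 707 + 143 + 166 = 2891
Weighted mean = 301443500 / 2891 = 104269.63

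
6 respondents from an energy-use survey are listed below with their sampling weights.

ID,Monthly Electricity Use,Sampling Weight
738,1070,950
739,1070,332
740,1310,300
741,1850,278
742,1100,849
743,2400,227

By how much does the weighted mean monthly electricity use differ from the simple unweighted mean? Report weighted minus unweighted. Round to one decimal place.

Unweighted sum = 1070 + 1070 + 1310 + 1850 + 1100 + 2400 = 8800
Unweighted mean = 8800 / 6 = 1466.6667
Weighted sum = 1070×950 + 1070×332 + 1310×300 + 1850×278 + 1100×849 + 2400×227
  = 1016500 + 355240 + 393000 + 514300 + 933900 + 544800 = 3757740
Sum of weights = 950 + 332 + 300 + 278 + 849 + 227 = 2936
Weighted mean = 3757740 / 2936 = 1279.8842
Difference (weighted minus unweighted) = -186.78247

-186.8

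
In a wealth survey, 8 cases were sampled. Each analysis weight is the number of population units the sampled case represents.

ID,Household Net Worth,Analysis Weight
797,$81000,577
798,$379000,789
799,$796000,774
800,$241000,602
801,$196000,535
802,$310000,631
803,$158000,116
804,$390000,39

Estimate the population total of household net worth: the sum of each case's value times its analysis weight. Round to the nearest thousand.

Weighted total = 81000×577 + 379000×789 + 796000×774 + 241000×602 + 196000×535 + 310000×631 + 158000×116 + 390000×39
  = 1440962000

1440962000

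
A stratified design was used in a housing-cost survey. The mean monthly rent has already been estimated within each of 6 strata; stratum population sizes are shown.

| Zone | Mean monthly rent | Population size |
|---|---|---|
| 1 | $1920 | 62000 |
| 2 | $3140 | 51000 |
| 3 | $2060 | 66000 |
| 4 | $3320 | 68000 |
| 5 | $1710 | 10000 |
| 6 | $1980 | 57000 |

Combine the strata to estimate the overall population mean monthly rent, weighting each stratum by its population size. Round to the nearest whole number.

2455

Σ Nₕ·x̄ₕ = 1920×62000 + 3140×51000 + 2060×66000 + 3320×68000 + 1710×10000 + 1980×57000
  = 770860000
Σ Nₕ = 62000 + 51000 + 66000 + 68000 + 10000 + 57000 = 314000
Overall mean = 770860000 / 314000 = 2454.9682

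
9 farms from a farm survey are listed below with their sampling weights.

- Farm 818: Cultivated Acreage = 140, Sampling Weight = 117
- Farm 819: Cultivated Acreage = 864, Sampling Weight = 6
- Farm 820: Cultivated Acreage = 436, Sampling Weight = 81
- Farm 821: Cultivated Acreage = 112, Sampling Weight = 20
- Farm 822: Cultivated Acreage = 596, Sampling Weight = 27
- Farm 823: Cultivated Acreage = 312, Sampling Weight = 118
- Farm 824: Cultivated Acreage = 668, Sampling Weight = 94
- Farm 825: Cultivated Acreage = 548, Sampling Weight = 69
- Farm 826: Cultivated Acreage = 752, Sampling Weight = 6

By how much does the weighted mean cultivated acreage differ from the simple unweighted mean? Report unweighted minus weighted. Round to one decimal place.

Unweighted sum = 140 + 864 + 436 + 112 + 596 + 312 + 668 + 548 + 752 = 4428
Unweighted mean = 4428 / 9 = 492
Weighted sum = 140×117 + 864×6 + 436×81 + 112×20 + 596×27 + 312×118 + 668×94 + 548×69 + 752×6
  = 16380 + 5184 + 35316 + 2240 + 16092 + 36816 + 62792 + 37812 + 4512 = 217144
Sum of weights = 117 + 6 + 81 + 20 + 27 + 118 + 94 + 69 + 6 = 538
Weighted mean = 217144 / 538 = 403.61338
Difference (unweighted minus weighted) = 88.386617

88.4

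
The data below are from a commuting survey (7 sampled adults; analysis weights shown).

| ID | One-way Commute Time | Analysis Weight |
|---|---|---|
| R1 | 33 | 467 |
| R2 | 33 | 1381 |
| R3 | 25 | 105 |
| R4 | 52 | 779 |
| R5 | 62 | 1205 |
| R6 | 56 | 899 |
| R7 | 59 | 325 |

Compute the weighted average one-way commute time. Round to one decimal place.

Weighted sum = 248346
Sum of weights = 467 + 1381 + 105 + 779 + 1205 + 899 + 325 = 5161
Weighted mean = 248346 / 5161 = 48.119744

48.1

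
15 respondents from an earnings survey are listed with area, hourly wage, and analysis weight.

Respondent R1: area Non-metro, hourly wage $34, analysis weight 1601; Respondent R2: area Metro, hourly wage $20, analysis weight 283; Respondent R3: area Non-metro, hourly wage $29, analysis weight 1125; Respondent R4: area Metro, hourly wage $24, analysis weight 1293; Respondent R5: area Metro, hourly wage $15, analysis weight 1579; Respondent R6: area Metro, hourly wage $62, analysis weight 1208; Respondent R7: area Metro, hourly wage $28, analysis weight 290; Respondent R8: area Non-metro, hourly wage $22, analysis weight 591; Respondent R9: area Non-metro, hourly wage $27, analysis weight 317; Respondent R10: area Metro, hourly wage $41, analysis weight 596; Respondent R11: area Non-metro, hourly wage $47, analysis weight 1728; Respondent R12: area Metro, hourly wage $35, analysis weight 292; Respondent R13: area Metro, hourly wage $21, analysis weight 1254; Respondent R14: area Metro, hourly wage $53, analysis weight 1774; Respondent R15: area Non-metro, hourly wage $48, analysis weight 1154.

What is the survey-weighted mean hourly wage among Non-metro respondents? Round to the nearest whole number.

Non-metro rows: R1, R3, R8, R9, R11, R15
Weighted sum = 245228
Sum of weights = 6516
Weighted mean = 245228 / 6516 = 37.634745

38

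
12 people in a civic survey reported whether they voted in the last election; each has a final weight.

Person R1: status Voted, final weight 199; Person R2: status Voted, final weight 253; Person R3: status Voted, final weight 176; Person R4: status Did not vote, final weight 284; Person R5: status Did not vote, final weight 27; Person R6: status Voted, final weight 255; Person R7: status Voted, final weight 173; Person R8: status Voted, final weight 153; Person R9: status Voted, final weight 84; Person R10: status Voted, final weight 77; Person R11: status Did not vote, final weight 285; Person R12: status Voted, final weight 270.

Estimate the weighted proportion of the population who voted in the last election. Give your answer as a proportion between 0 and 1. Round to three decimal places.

Sum of weights for 'Voted' = 199 + 253 + 176 + 255 + 173 + 153 + 84 + 77 + 270 = 1640
Total weight = 199 + 253 + 176 + 284 + 27 + 255 + 173 + 153 + 84 + 77 + 285 + 270 = 2236
Weighted proportion = 1640 / 2236 = 0.73345259

0.733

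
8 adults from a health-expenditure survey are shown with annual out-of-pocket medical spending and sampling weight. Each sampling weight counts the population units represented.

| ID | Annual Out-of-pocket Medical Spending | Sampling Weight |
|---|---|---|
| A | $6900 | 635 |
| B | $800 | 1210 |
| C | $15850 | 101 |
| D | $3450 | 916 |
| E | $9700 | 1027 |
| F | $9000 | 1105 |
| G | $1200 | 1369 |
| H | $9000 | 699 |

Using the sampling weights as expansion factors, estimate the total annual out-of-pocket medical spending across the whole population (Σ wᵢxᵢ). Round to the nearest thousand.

Weighted total = 6900×635 + 800×1210 + 15850×101 + 3450×916 + 9700×1027 + 9000×1105 + 1200×1369 + 9000×699
  = 4381500 + 968000 + 1600850 + 3160200 + 9961900 + 9945000 + 1642800 + 6291000 = 37951250

37951000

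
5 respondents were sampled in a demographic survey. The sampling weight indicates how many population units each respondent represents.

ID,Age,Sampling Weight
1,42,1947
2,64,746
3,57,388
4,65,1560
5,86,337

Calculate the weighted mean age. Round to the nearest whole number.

Weighted sum = 42×1947 + 64×746 + 57×388 + 65×1560 + 86×337
  = 81774 + 47744 + 22116 + 101400 + 28982 = 282016
Sum of weights = 1947 + 746 + 388 + 1560 + 337 = 4978
Weighted mean = 282016 / 4978 = 56.652471

57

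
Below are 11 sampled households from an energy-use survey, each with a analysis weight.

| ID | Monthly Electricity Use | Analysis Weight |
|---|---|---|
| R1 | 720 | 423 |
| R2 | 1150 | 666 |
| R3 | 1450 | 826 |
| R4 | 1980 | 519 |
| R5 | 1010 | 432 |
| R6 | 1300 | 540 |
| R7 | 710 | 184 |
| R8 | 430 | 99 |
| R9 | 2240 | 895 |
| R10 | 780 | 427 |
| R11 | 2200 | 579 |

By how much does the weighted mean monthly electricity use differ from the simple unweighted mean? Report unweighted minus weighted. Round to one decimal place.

Unweighted sum = 13970
Unweighted mean = 13970 / 11 = 1270
Weighted sum = 720×423 + 1150×666 + 1450×826 + 1980×519 + 1010×432 + 1300×540 + 710×184 + 430×99 + 2240×895 + 780×427 + 2200×579
  = 8218970
Sum of weights = 5590
Weighted mean = 8218970 / 5590 = 1470.2987
Difference (unweighted minus weighted) = -200.29875

-200.3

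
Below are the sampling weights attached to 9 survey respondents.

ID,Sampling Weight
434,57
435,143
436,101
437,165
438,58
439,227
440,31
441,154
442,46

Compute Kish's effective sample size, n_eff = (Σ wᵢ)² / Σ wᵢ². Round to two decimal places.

Σ wᵢ = 982
Σ wᵢ² = 3249 + 20449 + 10201 + 27225 + 3364 + 51529 + 961 + 23716 + 2116 = 142810
n_eff = 982² / 142810 = 964324 / 142810 = 6.7524963

6.75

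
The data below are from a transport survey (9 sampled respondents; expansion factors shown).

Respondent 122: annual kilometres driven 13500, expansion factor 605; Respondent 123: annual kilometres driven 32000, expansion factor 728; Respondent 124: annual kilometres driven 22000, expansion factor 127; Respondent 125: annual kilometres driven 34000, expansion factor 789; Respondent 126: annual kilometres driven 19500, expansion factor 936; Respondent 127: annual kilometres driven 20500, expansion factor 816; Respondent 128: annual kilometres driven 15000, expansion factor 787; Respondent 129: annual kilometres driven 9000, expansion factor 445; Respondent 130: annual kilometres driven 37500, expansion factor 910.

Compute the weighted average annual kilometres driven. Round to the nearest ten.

23770

Weighted sum = 13500×605 + 32000×728 + 22000×127 + 34000×789 + 19500×936 + 20500×816 + 15000×787 + 9000×445 + 37500×910
  = 8167500 + 23296000 + 2794000 + 26826000 + 18252000 + 16728000 + 11805000 + 4005000 + 34125000 = 145998500
Sum of weights = 605 + 728 + 127 + 789 + 936 + 816 + 787 + 445 + 910 = 6143
Weighted mean = 145998500 / 6143 = 23766.645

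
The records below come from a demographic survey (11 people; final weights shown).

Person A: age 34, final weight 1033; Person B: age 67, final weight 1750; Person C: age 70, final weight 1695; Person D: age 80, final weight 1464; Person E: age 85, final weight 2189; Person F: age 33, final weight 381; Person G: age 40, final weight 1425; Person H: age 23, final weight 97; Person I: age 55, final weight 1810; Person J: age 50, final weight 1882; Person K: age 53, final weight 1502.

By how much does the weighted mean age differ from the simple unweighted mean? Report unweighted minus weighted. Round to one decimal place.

-6.7

Unweighted sum = 34 + 67 + 70 + 80 + 85 + 33 + 40 + 23 + 55 + 50 + 53 = 590
Unweighted mean = 590 / 11 = 53.636364
Weighted sum = 34×1033 + 67×1750 + 70×1695 + 80×1464 + 85×2189 + 33×381 + 40×1425 + 23×97 + 55×1810 + 50×1882 + 53×1502
  = 919267
Sum of weights = 1033 + 1750 + 1695 + 1464 + 2189 + 381 + 1425 + 97 + 1810 + 1882 + 1502 = 15228
Weighted mean = 919267 / 15228 = 60.36689
Difference (unweighted minus weighted) = -6.7305263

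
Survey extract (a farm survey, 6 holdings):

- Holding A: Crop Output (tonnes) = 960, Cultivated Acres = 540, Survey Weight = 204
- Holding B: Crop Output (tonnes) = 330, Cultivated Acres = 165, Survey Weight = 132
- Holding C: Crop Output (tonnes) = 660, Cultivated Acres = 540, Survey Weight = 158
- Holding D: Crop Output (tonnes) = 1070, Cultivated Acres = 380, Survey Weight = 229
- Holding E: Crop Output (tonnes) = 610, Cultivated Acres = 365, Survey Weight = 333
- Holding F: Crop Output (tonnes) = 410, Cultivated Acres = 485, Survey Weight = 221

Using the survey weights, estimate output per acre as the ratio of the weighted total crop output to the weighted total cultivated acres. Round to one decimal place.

Σ wᵢ·y = 960×204 + 330×132 + 660×158 + 1070×229 + 610×333 + 410×221
  = 195840 + 43560 + 104280 + 245030 + 203130 + 90610 = 882450
Σ wᵢ·x = 540×204 + 165×132 + 540×158 + 380×229 + 365×333 + 485×221
  = 533010
Ratio = 882450 / 533010 = 1.6555975

1.7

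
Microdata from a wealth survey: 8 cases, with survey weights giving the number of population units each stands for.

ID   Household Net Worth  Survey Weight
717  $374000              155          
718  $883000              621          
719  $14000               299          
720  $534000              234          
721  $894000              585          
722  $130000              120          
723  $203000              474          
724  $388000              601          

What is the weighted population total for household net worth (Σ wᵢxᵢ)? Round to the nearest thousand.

Weighted total = 374000×155 + 883000×621 + 14000×299 + 534000×234 + 894000×585 + 130000×120 + 203000×474 + 388000×601
  = 1603455000

1603455000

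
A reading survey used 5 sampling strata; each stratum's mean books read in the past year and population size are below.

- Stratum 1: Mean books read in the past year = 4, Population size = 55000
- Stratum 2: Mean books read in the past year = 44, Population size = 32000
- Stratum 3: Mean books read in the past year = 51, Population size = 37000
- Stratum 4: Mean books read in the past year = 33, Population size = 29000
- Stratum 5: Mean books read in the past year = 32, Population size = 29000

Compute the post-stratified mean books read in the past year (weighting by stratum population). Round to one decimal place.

Σ Nₕ·x̄ₕ = 4×55000 + 44×32000 + 51×37000 + 33×29000 + 32×29000
  = 220000 + 1408000 + 1887000 + 957000 + 928000 = 5400000
Σ Nₕ = 55000 + 32000 + 37000 + 29000 + 29000 = 182000
Overall mean = 5400000 / 182000 = 29.67033

29.7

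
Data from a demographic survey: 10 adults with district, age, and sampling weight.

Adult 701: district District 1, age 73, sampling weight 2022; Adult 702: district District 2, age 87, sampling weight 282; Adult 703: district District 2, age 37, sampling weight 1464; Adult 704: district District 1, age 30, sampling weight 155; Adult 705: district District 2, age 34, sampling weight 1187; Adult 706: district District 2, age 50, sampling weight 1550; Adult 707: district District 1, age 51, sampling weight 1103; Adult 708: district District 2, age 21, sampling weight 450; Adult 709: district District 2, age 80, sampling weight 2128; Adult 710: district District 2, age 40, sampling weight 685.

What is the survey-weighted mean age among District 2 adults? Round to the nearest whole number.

District 2 rows: 702, 703, 705, 706, 708, 709, 710
Weighted sum = 87×282 + 37×1464 + 34×1187 + 50×1550 + 21×450 + 80×2128 + 40×685
  = 24534 + 54168 + 40358 + 77500 + 9450 + 170240 + 27400 = 403650
Sum of weights = 282 + 1464 + 1187 + 1550 + 450 + 2128 + 685 = 7746
Weighted mean = 403650 / 7746 = 52.110767

52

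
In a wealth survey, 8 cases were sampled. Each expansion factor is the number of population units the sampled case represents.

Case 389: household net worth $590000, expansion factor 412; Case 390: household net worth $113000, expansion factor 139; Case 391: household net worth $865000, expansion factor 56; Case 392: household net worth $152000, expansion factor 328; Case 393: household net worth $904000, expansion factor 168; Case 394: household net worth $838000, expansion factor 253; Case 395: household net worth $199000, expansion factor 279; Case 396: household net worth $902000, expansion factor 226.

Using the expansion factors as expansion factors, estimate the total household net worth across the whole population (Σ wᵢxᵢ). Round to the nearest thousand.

980342000

Weighted total = 590000×412 + 113000×139 + 865000×56 + 152000×328 + 904000×168 + 838000×253 + 199000×279 + 902000×226
  = 243080000 + 15707000 + 48440000 + 49856000 + 151872000 + 212014000 + 55521000 + 203852000 = 980342000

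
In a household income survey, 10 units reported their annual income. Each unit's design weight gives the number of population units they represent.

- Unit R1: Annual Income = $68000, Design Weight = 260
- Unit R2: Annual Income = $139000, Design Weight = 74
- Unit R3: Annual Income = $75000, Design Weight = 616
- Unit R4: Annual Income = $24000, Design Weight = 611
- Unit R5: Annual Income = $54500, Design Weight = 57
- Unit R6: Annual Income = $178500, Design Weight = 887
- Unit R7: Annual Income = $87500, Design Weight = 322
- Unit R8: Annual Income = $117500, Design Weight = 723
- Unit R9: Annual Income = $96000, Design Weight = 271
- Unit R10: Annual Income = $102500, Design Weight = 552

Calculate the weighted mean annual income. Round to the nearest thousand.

102000

Weighted sum = 68000×260 + 139000×74 + 75000×616 + 24000×611 + 54500×57 + 178500×887 + 87500×322 + 117500×723 + 96000×271 + 102500×552
  = 17680000 + 10286000 + 46200000 + 14664000 + 3106500 + 158329500 + 28175000 + 84952500 + 26016000 + 56580000 = 445989500
Sum of weights = 260 + 74 + 616 + 611 + 57 + 887 + 322 + 723 + 271 + 552 = 4373
Weighted mean = 445989500 / 4373 = 101987.08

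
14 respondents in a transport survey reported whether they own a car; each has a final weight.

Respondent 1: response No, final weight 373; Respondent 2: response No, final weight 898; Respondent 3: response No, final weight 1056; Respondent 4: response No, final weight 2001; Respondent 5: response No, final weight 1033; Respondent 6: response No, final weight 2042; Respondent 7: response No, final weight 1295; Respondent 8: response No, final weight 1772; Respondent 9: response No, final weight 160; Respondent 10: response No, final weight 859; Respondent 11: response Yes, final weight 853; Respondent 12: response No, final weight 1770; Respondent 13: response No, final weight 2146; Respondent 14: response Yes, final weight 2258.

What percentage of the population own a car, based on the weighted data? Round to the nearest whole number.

17

Sum of weights for 'Yes' = 853 + 2258 = 3111
Total weight = 18516
Weighted proportion = 3111 / 18516 = 0.16801685 → 16.801685%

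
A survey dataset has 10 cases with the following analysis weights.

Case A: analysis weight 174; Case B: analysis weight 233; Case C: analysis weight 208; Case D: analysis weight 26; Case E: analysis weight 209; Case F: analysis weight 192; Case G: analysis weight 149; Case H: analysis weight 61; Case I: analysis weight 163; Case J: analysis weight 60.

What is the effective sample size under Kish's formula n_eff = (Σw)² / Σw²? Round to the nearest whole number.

8

Σ wᵢ = 174 + 233 + 208 + 26 + 209 + 192 + 149 + 61 + 163 + 60 = 1475
Σ wᵢ² = 30276 + 54289 + 43264 + 676 + 43681 + 36864 + 22201 + 3721 + 26569 + 3600 = 265141
n_eff = 1475² / 265141 = 2175625 / 265141 = 8.2055397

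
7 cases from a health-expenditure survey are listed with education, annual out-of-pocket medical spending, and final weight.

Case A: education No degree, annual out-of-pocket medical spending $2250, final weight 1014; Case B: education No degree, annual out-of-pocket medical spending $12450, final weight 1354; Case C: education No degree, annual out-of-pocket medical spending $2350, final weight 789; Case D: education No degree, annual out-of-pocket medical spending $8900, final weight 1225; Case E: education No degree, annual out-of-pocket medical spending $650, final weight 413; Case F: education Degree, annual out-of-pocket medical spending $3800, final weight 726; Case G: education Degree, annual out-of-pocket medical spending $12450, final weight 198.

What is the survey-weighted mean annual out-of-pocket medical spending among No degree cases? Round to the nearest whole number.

No degree rows: A, B, C, D, E
Weighted sum = 2250×1014 + 12450×1354 + 2350×789 + 8900×1225 + 650×413
  = 32163900
Sum of weights = 1014 + 1354 + 789 + 1225 + 413 = 4795
Weighted mean = 32163900 / 4795 = 6707.7998

6708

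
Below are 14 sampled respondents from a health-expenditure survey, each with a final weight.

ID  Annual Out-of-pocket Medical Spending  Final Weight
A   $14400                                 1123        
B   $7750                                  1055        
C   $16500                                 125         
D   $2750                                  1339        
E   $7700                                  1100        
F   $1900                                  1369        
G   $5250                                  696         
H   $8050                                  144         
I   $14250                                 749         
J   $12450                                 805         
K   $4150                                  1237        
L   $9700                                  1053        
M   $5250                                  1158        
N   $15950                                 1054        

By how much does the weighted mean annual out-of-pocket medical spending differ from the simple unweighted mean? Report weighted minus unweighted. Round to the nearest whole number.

-938

Unweighted sum = 126050
Unweighted mean = 126050 / 14 = 9003.5714
Weighted sum = 104910450
Sum of weights = 13007
Weighted mean = 104910450 / 13007 = 8065.6916
Difference (weighted minus unweighted) = -937.87988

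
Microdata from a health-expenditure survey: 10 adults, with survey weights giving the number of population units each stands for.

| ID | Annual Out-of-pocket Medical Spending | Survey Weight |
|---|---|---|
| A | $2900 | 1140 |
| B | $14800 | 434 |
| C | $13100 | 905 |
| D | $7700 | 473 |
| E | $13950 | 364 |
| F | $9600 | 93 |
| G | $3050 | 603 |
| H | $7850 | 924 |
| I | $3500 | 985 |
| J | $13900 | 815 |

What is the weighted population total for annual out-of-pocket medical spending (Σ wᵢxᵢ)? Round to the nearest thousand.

Weighted total = 2900×1140 + 14800×434 + 13100×905 + 7700×473 + 13950×364 + 9600×93 + 3050×603 + 7850×924 + 3500×985 + 13900×815
  = 55065950

55066000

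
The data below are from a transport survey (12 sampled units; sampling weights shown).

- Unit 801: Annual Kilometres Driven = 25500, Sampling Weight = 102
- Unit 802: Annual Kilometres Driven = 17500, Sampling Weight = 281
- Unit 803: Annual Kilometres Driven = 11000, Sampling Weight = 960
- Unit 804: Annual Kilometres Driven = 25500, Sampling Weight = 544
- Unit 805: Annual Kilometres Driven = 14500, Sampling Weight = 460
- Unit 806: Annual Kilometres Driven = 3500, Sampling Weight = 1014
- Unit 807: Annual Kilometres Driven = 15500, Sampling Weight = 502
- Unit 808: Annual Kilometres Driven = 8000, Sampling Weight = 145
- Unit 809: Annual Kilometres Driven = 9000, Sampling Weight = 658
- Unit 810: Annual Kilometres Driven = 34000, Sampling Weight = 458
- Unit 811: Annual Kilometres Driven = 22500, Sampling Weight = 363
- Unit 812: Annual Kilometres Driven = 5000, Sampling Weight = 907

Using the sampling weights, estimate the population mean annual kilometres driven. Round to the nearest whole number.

Weighted sum = 25500×102 + 17500×281 + 11000×960 + 25500×544 + 14500×460 + 3500×1014 + 15500×502 + 8000×145 + 9000×658 + 34000×458 + 22500×363 + 5000×907
  = 2601000 + 4917500 + 10560000 + 13872000 + 6670000 + 3549000 + 7781000 + 1160000 + 5922000 + 15572000 + 8167500 + 4535000 = 85307000
Sum of weights = 102 + 281 + 960 + 544 + 460 + 1014 + 502 + 145 + 658 + 458 + 363 + 907 = 6394
Weighted mean = 85307000 / 6394 = 13341.727

13342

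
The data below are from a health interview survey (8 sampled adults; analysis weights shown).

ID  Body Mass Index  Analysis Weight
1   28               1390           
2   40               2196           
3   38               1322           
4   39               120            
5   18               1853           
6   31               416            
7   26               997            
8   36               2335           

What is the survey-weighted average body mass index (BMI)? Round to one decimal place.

Weighted sum = 28×1390 + 40×2196 + 38×1322 + 39×120 + 18×1853 + 31×416 + 26×997 + 36×2335
  = 337908
Sum of weights = 1390 + 2196 + 1322 + 120 + 1853 + 416 + 997 + 2335 = 10629
Weighted mean = 337908 / 10629 = 31.791137

31.8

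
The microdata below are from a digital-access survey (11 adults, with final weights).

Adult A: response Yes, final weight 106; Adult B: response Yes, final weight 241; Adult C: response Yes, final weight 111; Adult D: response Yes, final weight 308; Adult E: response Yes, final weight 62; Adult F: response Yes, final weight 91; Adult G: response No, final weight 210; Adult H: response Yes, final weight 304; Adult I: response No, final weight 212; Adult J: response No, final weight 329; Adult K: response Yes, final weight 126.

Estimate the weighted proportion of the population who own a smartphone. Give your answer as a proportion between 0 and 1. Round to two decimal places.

0.64

Sum of weights for 'Yes' = 106 + 241 + 111 + 308 + 62 + 91 + 304 + 126 = 1349
Total weight = 106 + 241 + 111 + 308 + 62 + 91 + 210 + 304 + 212 + 329 + 126 = 2100
Weighted proportion = 1349 / 2100 = 0.64238095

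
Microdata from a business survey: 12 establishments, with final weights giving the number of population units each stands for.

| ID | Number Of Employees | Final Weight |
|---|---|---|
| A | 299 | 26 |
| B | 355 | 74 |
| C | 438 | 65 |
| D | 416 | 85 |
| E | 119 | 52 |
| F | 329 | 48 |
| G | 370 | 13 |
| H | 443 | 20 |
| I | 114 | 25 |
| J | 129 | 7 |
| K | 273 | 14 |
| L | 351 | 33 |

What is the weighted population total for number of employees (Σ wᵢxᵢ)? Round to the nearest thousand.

153000

Weighted total = 299×26 + 355×74 + 438×65 + 416×85 + 119×52 + 329×48 + 370×13 + 443×20 + 114×25 + 129×7 + 273×14 + 351×33
  = 7774 + 26270 + 28470 + 35360 + 6188 + 15792 + 4810 + 8860 + 2850 + 903 + 3822 + 11583 = 152682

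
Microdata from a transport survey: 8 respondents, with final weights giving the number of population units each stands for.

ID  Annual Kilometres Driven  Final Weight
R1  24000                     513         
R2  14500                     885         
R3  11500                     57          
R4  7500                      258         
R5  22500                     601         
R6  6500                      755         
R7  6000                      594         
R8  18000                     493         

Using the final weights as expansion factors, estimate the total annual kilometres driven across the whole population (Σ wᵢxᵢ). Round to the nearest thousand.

Weighted total = 24000×513 + 14500×885 + 11500×57 + 7500×258 + 22500×601 + 6500×755 + 6000×594 + 18000×493
  = 58603000

58603000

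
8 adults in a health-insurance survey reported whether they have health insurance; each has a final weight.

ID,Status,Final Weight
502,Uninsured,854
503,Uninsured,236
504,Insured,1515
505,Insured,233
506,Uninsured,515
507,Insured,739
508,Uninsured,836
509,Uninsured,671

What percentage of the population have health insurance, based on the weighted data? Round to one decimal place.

44.4

Sum of weights for 'Insured' = 1515 + 233 + 739 = 2487
Total weight = 854 + 236 + 1515 + 233 + 515 + 739 + 836 + 671 = 5599
Weighted proportion = 2487 / 5599 = 0.44418646 → 44.418646%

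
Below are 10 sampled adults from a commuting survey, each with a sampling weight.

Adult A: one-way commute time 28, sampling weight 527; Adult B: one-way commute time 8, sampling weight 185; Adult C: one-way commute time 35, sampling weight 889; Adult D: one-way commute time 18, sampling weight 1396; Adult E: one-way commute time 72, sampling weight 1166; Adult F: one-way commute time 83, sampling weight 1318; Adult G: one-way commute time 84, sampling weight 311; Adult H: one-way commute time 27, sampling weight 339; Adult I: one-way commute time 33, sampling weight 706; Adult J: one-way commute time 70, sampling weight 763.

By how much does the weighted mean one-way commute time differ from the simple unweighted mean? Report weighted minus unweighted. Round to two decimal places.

3.91

Unweighted sum = 28 + 8 + 35 + 18 + 72 + 83 + 84 + 27 + 33 + 70 = 458
Unweighted mean = 458 / 10 = 45.8
Weighted sum = 28×527 + 8×185 + 35×889 + 18×1396 + 72×1166 + 83×1318 + 84×311 + 27×339 + 33×706 + 70×763
  = 14756 + 1480 + 31115 + 25128 + 83952 + 109394 + 26124 + 9153 + 23298 + 53410 = 377810
Sum of weights = 527 + 185 + 889 + 1396 + 1166 + 1318 + 311 + 339 + 706 + 763 = 7600
Weighted mean = 377810 / 7600 = 49.711842
Difference (weighted minus unweighted) = 3.9118421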